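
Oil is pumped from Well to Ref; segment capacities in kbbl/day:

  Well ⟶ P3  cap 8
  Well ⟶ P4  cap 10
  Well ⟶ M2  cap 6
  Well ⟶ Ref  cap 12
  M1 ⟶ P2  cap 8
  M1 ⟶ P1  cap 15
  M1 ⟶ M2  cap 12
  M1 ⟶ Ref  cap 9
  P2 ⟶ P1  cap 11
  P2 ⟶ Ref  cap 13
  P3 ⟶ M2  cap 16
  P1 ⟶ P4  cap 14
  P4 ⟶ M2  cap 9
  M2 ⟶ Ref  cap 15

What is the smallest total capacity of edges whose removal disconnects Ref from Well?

Augment Well→Ref: bottleneck 12, flow now 12.
Augment Well→M2→Ref: bottleneck 6, flow now 18.
Augment Well→P3→M2→Ref: bottleneck 8, flow now 26.
Augment Well→P4→M2→Ref: bottleneck 1, flow now 27.
No augmenting path remains; maximum flow = 27.
By max-flow min-cut, the minimum cut capacity equals the max flow.
In the residual graph, reachable from Well: {Well, P3, P4, M2}.
Min-cut edges: Well→Ref (12), M2→Ref (15); capacity 12 + 15 = 27.

27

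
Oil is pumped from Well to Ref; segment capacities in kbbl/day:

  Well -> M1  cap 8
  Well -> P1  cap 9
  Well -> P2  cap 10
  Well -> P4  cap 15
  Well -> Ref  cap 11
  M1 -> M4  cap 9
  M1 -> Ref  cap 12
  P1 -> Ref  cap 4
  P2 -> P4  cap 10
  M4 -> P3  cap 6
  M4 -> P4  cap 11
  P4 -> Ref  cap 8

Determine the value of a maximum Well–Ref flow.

31

Augment Well→Ref: bottleneck 11, flow now 11.
Augment Well→M1→Ref: bottleneck 8, flow now 19.
Augment Well→P1→Ref: bottleneck 4, flow now 23.
Augment Well→P4→Ref: bottleneck 8, flow now 31.
No augmenting path remains; maximum flow = 31.
In the residual graph, reachable from Well: {Well, P1, P2, P4}.
Min-cut edges: Well→M1 (8), Well→Ref (11), P1→Ref (4), P4→Ref (8); capacity 8 + 11 + 4 + 8 = 31.
This cut is saturated, so no flow can exceed 31.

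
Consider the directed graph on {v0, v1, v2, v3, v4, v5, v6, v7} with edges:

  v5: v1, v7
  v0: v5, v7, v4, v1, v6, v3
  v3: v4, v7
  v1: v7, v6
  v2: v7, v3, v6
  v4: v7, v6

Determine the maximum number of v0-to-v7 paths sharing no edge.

Assign every edge capacity 1; by Menger, the answer equals the max flow.
Path v0→v7 (+1); total 1.
Path v0→v1→v7 (+1); total 2.
Path v0→v3→v7 (+1); total 3.
Path v0→v4→v7 (+1); total 4.
Path v0→v5→v7 (+1); total 5.
No residual v0→v7 path; max flow = 5.
Certifying cut of size 5: {v0→v1, v0→v3, v0→v4, v0→v5, v0→v7}.

5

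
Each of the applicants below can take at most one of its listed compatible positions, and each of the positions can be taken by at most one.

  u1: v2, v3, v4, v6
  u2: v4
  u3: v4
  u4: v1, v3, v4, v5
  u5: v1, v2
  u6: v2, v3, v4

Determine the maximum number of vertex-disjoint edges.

Unit-capacity flow: source→left, listed edges, right→sink; max matching = max flow.
Augmenting path u1→v2 (+1); matched 1.
Augmenting path u2→v4 (+1); matched 2.
Augmenting path u4→v1 (+1); matched 3.
Augmenting path u6→v3 (+1); matched 4.
Augmenting path u5→v1→u4→v5 (+1); matched 5.
No augmenting path remains; maximum matching = 5.
König certificate: {u1, u4, u5, u6, v4} is a vertex cover of size 5 (every listed pair touches it), so no matching can be larger.

5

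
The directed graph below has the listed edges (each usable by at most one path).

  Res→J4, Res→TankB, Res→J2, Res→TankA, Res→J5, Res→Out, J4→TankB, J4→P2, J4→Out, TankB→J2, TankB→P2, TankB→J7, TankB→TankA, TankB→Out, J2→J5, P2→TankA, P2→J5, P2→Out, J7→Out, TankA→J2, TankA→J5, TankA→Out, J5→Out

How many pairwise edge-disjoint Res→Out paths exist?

5

Assign every edge capacity 1; by Menger, the answer equals the max flow.
Path Res→Out (+1); total 1.
Path Res→J4→Out (+1); total 2.
Path Res→TankB→Out (+1); total 3.
Path Res→TankA→Out (+1); total 4.
Path Res→J5→Out (+1); total 5.
No residual Res→Out path; max flow = 5.
Certifying cut of size 5: {J5→Out, Res→J4, Res→Out, Res→TankA, Res→TankB}.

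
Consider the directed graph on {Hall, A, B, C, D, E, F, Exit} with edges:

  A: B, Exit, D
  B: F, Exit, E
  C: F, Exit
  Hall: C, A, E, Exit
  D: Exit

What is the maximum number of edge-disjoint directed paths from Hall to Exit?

3

Assign every edge capacity 1; by Menger, the answer equals the max flow.
Path Hall→Exit (+1); total 1.
Path Hall→A→Exit (+1); total 2.
Path Hall→C→Exit (+1); total 3.
No residual Hall→Exit path; max flow = 3.
Certifying cut of size 3: {Hall→A, Hall→C, Hall→Exit}.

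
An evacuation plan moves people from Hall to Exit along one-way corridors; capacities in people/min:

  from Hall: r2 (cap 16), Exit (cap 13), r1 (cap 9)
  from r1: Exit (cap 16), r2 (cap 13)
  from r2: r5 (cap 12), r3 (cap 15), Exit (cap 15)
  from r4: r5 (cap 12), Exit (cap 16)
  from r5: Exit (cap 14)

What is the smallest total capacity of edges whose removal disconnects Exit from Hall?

38

Augment Hall→Exit: bottleneck 13, flow now 13.
Augment Hall→r1→Exit: bottleneck 9, flow now 22.
Augment Hall→r2→Exit: bottleneck 15, flow now 37.
Augment Hall→r2→r5→Exit: bottleneck 1, flow now 38.
No augmenting path remains; maximum flow = 38.
By max-flow min-cut, the minimum cut capacity equals the max flow.
In the residual graph, reachable from Hall: {Hall}.
Min-cut edges: Hall→r1 (9), Hall→r2 (16), Hall→Exit (13); capacity 9 + 16 + 13 = 38.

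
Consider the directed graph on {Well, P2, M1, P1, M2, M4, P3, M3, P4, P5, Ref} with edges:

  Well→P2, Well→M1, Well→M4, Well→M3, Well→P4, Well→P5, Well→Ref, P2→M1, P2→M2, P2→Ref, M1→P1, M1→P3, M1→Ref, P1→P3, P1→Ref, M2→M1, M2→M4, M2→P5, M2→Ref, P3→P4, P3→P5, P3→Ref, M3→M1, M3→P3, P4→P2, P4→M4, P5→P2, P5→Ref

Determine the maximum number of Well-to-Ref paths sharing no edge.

Assign every edge capacity 1; by Menger, the answer equals the max flow.
Path Well→Ref (+1); total 1.
Path Well→P2→Ref (+1); total 2.
Path Well→M1→Ref (+1); total 3.
Path Well→P5→Ref (+1); total 4.
Path Well→M3→P3→Ref (+1); total 5.
Path Well→P4→P2→M2→Ref (+1); total 6.
No residual Well→Ref path; max flow = 6.
Certifying cut of size 6: {Well→M1, Well→M3, Well→P2, Well→P4, Well→P5, Well→Ref}.

6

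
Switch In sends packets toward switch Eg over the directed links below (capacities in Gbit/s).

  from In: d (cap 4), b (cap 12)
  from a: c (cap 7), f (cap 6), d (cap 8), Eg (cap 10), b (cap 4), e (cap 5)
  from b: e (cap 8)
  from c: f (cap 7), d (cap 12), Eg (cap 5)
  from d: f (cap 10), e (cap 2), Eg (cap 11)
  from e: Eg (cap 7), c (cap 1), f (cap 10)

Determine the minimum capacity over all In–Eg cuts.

Augment In→d→Eg: bottleneck 4, flow now 4.
Augment In→b→e→Eg: bottleneck 7, flow now 11.
Augment In→b→e→c→Eg: bottleneck 1, flow now 12.
No augmenting path remains; maximum flow = 12.
By max-flow min-cut, the minimum cut capacity equals the max flow.
In the residual graph, reachable from In: {In, b}.
Min-cut edges: In→d (4), b→e (8); capacity 4 + 8 = 12.

12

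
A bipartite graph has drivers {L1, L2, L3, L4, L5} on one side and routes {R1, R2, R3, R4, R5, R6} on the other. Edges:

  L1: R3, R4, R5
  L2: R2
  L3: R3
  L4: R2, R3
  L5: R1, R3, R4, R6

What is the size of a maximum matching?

4

Unit-capacity flow: source→left, listed edges, right→sink; max matching = max flow.
Augmenting path L1→R3 (+1); matched 1.
Augmenting path L2→R2 (+1); matched 2.
Augmenting path L5→R1 (+1); matched 3.
Augmenting path L3→R3→L1→R4 (+1); matched 4.
No augmenting path remains; maximum matching = 4.
König certificate: {L1, L5, R2, R3} is a vertex cover of size 4 (every listed pair touches it), so no matching can be larger.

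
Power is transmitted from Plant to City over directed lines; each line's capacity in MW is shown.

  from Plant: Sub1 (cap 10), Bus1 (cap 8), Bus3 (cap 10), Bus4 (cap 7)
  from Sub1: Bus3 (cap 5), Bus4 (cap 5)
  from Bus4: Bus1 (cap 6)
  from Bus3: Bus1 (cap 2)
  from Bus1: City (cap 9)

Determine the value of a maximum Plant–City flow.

Augment Plant→Bus1→City: bottleneck 8, flow now 8.
Augment Plant→Bus4→Bus1→City: bottleneck 1, flow now 9.
No augmenting path remains; maximum flow = 9.
In the residual graph, reachable from Plant: {Plant, Sub1, Bus4, Bus3, Bus1}.
Min-cut edges: Bus1→City (9); capacity 9 = 9.
This cut is saturated, so no flow can exceed 9.

9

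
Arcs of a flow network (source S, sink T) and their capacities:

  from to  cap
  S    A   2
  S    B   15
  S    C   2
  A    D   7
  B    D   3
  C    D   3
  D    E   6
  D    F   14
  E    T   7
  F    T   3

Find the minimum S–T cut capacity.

7

Augment S→A→D→E→T: bottleneck 2, flow now 2.
Augment S→B→D→E→T: bottleneck 3, flow now 5.
Augment S→C→D→E→T: bottleneck 1, flow now 6.
Augment S→C→D→F→T: bottleneck 1, flow now 7.
No augmenting path remains; maximum flow = 7.
By max-flow min-cut, the minimum cut capacity equals the max flow.
In the residual graph, reachable from S: {S, B}.
Min-cut edges: S→A (2), S→C (2), B→D (3); capacity 2 + 2 + 3 = 7.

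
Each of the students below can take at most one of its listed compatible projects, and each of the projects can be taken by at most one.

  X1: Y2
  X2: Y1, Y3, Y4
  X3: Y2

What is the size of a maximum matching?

2

Unit-capacity flow: source→left, listed edges, right→sink; max matching = max flow.
Augmenting path X1→Y2 (+1); matched 1.
Augmenting path X2→Y1 (+1); matched 2.
No augmenting path remains; maximum matching = 2.
König certificate: {X2, Y2} is a vertex cover of size 2 (every listed pair touches it), so no matching can be larger.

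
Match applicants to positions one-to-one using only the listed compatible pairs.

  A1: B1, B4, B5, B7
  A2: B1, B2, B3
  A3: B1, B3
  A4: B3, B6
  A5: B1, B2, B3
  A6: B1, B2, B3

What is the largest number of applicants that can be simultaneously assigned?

Unit-capacity flow: source→left, listed edges, right→sink; max matching = max flow.
Augmenting path A1→B1 (+1); matched 1.
Augmenting path A2→B2 (+1); matched 2.
Augmenting path A3→B3 (+1); matched 3.
Augmenting path A4→B6 (+1); matched 4.
Augmenting path A5→B1→A1→B4 (+1); matched 5.
No augmenting path remains; maximum matching = 5.
König certificate: {A1, A4, B1, B2, B3} is a vertex cover of size 5 (every listed pair touches it), so no matching can be larger.

5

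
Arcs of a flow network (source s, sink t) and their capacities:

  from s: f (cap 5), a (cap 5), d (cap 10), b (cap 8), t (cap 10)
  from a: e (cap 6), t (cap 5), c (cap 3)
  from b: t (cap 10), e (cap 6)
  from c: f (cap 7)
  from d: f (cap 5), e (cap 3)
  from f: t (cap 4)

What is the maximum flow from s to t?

Augment s→t: bottleneck 10, flow now 10.
Augment s→a→t: bottleneck 5, flow now 15.
Augment s→b→t: bottleneck 8, flow now 23.
Augment s→f→t: bottleneck 4, flow now 27.
No augmenting path remains; maximum flow = 27.
In the residual graph, reachable from s: {s, d, e, f}.
Min-cut edges: s→a (5), s→b (8), s→t (10), f→t (4); capacity 5 + 8 + 10 + 4 = 27.
This cut is saturated, so no flow can exceed 27.

27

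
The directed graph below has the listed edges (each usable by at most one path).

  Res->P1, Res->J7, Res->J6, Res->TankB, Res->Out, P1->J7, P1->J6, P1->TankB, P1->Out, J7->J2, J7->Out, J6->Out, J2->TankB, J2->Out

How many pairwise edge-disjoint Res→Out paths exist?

4

Assign every edge capacity 1; by Menger, the answer equals the max flow.
Path Res→Out (+1); total 1.
Path Res→P1→Out (+1); total 2.
Path Res→J7→Out (+1); total 3.
Path Res→J6→Out (+1); total 4.
No residual Res→Out path; max flow = 4.
Certifying cut of size 4: {Res→J6, Res→J7, Res→Out, Res→P1}.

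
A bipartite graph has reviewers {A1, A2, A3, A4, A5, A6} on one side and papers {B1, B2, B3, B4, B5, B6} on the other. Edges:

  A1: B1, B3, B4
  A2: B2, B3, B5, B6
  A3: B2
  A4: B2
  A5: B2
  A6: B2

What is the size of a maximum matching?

3

Unit-capacity flow: source→left, listed edges, right→sink; max matching = max flow.
Augmenting path A1→B1 (+1); matched 1.
Augmenting path A2→B2 (+1); matched 2.
Augmenting path A3→B2→A2→B3 (+1); matched 3.
No augmenting path remains; maximum matching = 3.
König certificate: {A1, A2, B2} is a vertex cover of size 3 (every listed pair touches it), so no matching can be larger.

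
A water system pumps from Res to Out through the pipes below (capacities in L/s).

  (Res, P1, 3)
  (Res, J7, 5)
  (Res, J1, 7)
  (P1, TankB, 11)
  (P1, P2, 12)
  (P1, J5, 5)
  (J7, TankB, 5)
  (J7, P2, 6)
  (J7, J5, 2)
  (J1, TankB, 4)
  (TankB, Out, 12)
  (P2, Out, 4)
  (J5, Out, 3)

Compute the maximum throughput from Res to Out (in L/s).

12

Augment Res→P1→TankB→Out: bottleneck 3, flow now 3.
Augment Res→J7→TankB→Out: bottleneck 5, flow now 8.
Augment Res→J1→TankB→Out: bottleneck 4, flow now 12.
No augmenting path remains; maximum flow = 12.
In the residual graph, reachable from Res: {Res, J1}.
Min-cut edges: Res→P1 (3), Res→J7 (5), J1→TankB (4); capacity 3 + 5 + 4 = 12.
This cut is saturated, so no flow can exceed 12.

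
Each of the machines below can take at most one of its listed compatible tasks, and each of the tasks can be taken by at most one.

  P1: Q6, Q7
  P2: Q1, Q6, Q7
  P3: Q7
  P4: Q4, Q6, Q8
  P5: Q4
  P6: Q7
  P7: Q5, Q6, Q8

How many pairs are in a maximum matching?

6

Unit-capacity flow: source→left, listed edges, right→sink; max matching = max flow.
Augmenting path P1→Q6 (+1); matched 1.
Augmenting path P2→Q1 (+1); matched 2.
Augmenting path P3→Q7 (+1); matched 3.
Augmenting path P4→Q4 (+1); matched 4.
Augmenting path P7→Q5 (+1); matched 5.
Augmenting path P5→Q4→P4→Q8 (+1); matched 6.
No augmenting path remains; maximum matching = 6.
König certificate: {P1, P2, P4, P5, P7, Q7} is a vertex cover of size 6 (every listed pair touches it), so no matching can be larger.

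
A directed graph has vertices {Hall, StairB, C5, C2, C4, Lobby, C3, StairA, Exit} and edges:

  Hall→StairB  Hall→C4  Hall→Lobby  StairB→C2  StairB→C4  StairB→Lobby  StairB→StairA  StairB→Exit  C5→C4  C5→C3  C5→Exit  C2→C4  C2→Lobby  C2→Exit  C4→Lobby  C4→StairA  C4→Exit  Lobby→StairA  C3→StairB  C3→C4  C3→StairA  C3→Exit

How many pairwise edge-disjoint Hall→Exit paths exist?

2

Assign every edge capacity 1; by Menger, the answer equals the max flow.
Path Hall→StairB→Exit (+1); total 1.
Path Hall→C4→Exit (+1); total 2.
No residual Hall→Exit path; max flow = 2.
Certifying cut of size 2: {Hall→C4, Hall→StairB}.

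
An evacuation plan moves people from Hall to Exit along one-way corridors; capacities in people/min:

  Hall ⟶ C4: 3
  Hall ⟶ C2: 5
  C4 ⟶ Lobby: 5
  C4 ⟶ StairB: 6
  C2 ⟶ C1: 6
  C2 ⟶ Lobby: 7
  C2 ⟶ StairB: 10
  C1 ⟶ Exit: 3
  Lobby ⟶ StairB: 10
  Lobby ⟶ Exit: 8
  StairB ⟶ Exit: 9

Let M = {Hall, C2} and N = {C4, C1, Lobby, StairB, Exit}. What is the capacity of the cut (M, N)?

26

Edges leaving {Hall, C2}: Hall→C4 (3), C2→C1 (6), C2→Lobby (7), C2→StairB (10).
Cut capacity = 3 + 6 + 7 + 10 = 26.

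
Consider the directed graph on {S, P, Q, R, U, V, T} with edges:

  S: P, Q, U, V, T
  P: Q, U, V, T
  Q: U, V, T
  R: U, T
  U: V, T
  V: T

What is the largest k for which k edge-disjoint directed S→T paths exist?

5

Assign every edge capacity 1; by Menger, the answer equals the max flow.
Path S→T (+1); total 1.
Path S→P→T (+1); total 2.
Path S→Q→T (+1); total 3.
Path S→U→T (+1); total 4.
Path S→V→T (+1); total 5.
No residual S→T path; max flow = 5.
Certifying cut of size 5: {S→P, S→Q, S→T, S→U, S→V}.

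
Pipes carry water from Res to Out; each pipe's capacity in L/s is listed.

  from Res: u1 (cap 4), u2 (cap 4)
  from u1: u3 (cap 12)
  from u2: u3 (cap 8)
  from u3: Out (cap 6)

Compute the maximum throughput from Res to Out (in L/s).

6

Augment Res→u1→u3→Out: bottleneck 4, flow now 4.
Augment Res→u2→u3→Out: bottleneck 2, flow now 6.
No augmenting path remains; maximum flow = 6.
In the residual graph, reachable from Res: {Res, u1, u2, u3}.
Min-cut edges: u3→Out (6); capacity 6 = 6.
This cut is saturated, so no flow can exceed 6.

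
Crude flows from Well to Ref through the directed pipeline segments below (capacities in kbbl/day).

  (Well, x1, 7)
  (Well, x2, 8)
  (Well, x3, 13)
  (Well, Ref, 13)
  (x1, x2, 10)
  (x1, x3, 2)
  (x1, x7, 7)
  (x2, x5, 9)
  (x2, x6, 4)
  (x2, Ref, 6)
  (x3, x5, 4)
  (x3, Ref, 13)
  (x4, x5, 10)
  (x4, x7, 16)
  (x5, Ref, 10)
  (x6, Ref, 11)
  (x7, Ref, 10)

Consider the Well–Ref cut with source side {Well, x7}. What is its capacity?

Edges leaving {Well, x7}: Well→x1 (7), Well→x2 (8), Well→x3 (13), Well→Ref (13), x7→Ref (10).
Cut capacity = 7 + 8 + 13 + 13 + 10 = 51.

51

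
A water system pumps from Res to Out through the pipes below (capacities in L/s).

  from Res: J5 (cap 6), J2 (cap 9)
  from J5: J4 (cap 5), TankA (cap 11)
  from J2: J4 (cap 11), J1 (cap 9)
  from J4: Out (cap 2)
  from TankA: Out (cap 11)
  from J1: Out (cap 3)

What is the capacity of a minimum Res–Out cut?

11

Augment Res→J5→J4→Out: bottleneck 2, flow now 2.
Augment Res→J5→TankA→Out: bottleneck 4, flow now 6.
Augment Res→J2→J1→Out: bottleneck 3, flow now 9.
Augment Res→J2→J4→J5→TankA→Out: bottleneck 2, flow now 11. (uses reverse residual edge)
No augmenting path remains; maximum flow = 11.
By max-flow min-cut, the minimum cut capacity equals the max flow.
In the residual graph, reachable from Res: {Res, J2, J4, J1}.
Min-cut edges: Res→J5 (6), J4→Out (2), J1→Out (3); capacity 6 + 2 + 3 = 11.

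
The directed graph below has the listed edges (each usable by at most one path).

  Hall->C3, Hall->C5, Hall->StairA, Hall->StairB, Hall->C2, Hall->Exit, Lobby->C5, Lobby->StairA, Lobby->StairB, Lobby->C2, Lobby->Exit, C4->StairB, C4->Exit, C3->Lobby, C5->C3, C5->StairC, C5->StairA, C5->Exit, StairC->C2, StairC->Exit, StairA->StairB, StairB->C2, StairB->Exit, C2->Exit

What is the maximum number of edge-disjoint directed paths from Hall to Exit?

Assign every edge capacity 1; by Menger, the answer equals the max flow.
Path Hall→Exit (+1); total 1.
Path Hall→C5→Exit (+1); total 2.
Path Hall→StairB→Exit (+1); total 3.
Path Hall→C2→Exit (+1); total 4.
Path Hall→C3→Lobby→Exit (+1); total 5.
No residual Hall→Exit path; max flow = 5.
Certifying cut of size 5: {C2→Exit, Hall→C3, Hall→C5, Hall→Exit, StairB→Exit}.

5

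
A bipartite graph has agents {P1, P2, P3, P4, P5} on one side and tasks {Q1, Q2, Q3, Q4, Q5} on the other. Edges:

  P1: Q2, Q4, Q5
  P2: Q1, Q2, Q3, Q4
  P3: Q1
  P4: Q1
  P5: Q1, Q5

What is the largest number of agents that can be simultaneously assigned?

4

Unit-capacity flow: source→left, listed edges, right→sink; max matching = max flow.
Augmenting path P1→Q2 (+1); matched 1.
Augmenting path P2→Q1 (+1); matched 2.
Augmenting path P5→Q5 (+1); matched 3.
Augmenting path P3→Q1→P2→Q3 (+1); matched 4.
No augmenting path remains; maximum matching = 4.
König certificate: {P1, P2, P5, Q1} is a vertex cover of size 4 (every listed pair touches it), so no matching can be larger.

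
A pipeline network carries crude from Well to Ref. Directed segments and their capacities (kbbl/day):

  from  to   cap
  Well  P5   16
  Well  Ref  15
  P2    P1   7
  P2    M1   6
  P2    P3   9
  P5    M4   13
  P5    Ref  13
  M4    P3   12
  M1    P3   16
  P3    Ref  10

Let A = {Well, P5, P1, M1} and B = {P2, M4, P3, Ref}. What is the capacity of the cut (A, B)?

Edges leaving {Well, P5, P1, M1}: Well→Ref (15), P5→M4 (13), P5→Ref (13), M1→P3 (16).
Cut capacity = 15 + 13 + 13 + 16 = 57.

57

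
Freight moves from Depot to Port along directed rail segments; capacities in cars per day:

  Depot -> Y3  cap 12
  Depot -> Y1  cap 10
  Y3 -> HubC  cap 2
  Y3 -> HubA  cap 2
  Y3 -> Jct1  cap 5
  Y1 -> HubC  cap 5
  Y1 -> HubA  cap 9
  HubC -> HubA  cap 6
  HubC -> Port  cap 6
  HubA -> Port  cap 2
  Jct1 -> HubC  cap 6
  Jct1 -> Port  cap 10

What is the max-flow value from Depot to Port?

13

Augment Depot→Y3→HubC→Port: bottleneck 2, flow now 2.
Augment Depot→Y3→HubA→Port: bottleneck 2, flow now 4.
Augment Depot→Y3→Jct1→Port: bottleneck 5, flow now 9.
Augment Depot→Y1→HubC→Port: bottleneck 4, flow now 13.
No augmenting path remains; maximum flow = 13.
In the residual graph, reachable from Depot: {Depot, Y3, Y1, HubC, HubA}.
Min-cut edges: Y3→Jct1 (5), HubC→Port (6), HubA→Port (2); capacity 5 + 6 + 2 = 13.
This cut is saturated, so no flow can exceed 13.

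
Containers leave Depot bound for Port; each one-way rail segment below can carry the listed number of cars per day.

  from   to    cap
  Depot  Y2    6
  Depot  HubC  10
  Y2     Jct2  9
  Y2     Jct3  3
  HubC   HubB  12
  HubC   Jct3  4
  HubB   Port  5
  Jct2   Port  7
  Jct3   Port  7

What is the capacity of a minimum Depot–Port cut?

15

Augment Depot→Y2→Jct2→Port: bottleneck 6, flow now 6.
Augment Depot→HubC→HubB→Port: bottleneck 5, flow now 11.
Augment Depot→HubC→Jct3→Port: bottleneck 4, flow now 15.
No augmenting path remains; maximum flow = 15.
By max-flow min-cut, the minimum cut capacity equals the max flow.
In the residual graph, reachable from Depot: {Depot, HubC, HubB}.
Min-cut edges: Depot→Y2 (6), HubC→Jct3 (4), HubB→Port (5); capacity 6 + 4 + 5 = 15.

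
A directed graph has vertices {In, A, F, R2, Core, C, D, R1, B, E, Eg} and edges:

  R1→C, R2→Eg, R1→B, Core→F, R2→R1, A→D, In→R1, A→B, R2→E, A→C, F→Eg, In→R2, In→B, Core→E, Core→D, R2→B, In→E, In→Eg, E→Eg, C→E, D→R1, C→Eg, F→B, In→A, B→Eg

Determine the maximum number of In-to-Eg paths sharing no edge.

5

Assign every edge capacity 1; by Menger, the answer equals the max flow.
Path In→Eg (+1); total 1.
Path In→R2→Eg (+1); total 2.
Path In→B→Eg (+1); total 3.
Path In→E→Eg (+1); total 4.
Path In→A→C→Eg (+1); total 5.
No residual In→Eg path; max flow = 5.
Certifying cut of size 5: {B→Eg, C→Eg, E→Eg, In→Eg, In→R2}.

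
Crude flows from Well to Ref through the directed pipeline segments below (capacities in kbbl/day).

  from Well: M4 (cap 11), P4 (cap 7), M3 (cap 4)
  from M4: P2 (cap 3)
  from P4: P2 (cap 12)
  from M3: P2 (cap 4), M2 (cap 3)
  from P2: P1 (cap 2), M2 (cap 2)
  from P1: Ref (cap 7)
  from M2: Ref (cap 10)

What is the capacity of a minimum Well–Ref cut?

Augment Well→M3→M2→Ref: bottleneck 3, flow now 3.
Augment Well→M4→P2→P1→Ref: bottleneck 2, flow now 5.
Augment Well→M4→P2→M2→Ref: bottleneck 1, flow now 6.
Augment Well→P4→P2→M2→Ref: bottleneck 1, flow now 7.
No augmenting path remains; maximum flow = 7.
By max-flow min-cut, the minimum cut capacity equals the max flow.
In the residual graph, reachable from Well: {Well, M4, P4, M3, P2}.
Min-cut edges: M3→M2 (3), P2→P1 (2), P2→M2 (2); capacity 3 + 2 + 2 = 7.

7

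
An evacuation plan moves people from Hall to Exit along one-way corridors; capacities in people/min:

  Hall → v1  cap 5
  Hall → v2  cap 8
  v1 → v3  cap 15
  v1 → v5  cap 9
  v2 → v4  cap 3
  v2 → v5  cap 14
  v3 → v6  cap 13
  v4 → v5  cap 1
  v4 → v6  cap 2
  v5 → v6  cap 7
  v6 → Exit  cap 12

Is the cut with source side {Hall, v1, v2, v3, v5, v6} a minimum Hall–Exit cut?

Given cut capacity: 3 + 12 = 15.
Augment Hall→v1→v3→v6→Exit: bottleneck 5, flow now 5.
Augment Hall→v2→v4→v6→Exit: bottleneck 2, flow now 7.
Augment Hall→v2→v5→v6→Exit: bottleneck 5, flow now 12.
No augmenting path remains; maximum flow = 12.
In the residual graph, reachable from Hall: {Hall, v1, v2, v3, v4, v5, v6}.
Min-cut edges: v6→Exit (12); capacity 12 = 12.
Cut capacity 15 exceeds the max flow 12, so it is not minimum.

No — its capacity is 15, but the minimum cut has capacity 12.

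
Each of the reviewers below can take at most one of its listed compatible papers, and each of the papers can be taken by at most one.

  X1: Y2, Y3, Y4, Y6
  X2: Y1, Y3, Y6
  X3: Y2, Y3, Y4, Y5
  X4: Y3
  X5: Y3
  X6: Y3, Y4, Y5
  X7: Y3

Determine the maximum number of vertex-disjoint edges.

Unit-capacity flow: source→left, listed edges, right→sink; max matching = max flow.
Augmenting path X1→Y2 (+1); matched 1.
Augmenting path X2→Y1 (+1); matched 2.
Augmenting path X3→Y3 (+1); matched 3.
Augmenting path X6→Y4 (+1); matched 4.
Augmenting path X4→Y3→X3→Y5 (+1); matched 5.
No augmenting path remains; maximum matching = 5.
König certificate: {X1, X2, X3, X6, Y3} is a vertex cover of size 5 (every listed pair touches it), so no matching can be larger.

5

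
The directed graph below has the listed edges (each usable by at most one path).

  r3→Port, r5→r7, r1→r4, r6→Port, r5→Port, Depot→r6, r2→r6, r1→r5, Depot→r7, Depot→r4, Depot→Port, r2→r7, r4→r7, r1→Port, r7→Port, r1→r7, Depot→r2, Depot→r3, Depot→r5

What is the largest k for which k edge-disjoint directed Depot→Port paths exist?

Assign every edge capacity 1; by Menger, the answer equals the max flow.
Path Depot→Port (+1); total 1.
Path Depot→r3→Port (+1); total 2.
Path Depot→r5→Port (+1); total 3.
Path Depot→r6→Port (+1); total 4.
Path Depot→r7→Port (+1); total 5.
No residual Depot→Port path; max flow = 5.
Certifying cut of size 5: {Depot→Port, Depot→r3, Depot→r5, r6→Port, r7→Port}.

5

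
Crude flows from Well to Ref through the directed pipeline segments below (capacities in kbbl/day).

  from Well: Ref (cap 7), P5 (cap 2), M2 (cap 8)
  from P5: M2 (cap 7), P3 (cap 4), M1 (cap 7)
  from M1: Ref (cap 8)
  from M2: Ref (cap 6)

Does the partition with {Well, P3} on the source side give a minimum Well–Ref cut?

No — its capacity is 17, but the minimum cut has capacity 15.

Given cut capacity: 2 + 8 + 7 = 17.
Augment Well→Ref: bottleneck 7, flow now 7.
Augment Well→M2→Ref: bottleneck 6, flow now 13.
Augment Well→P5→M1→Ref: bottleneck 2, flow now 15.
No augmenting path remains; maximum flow = 15.
In the residual graph, reachable from Well: {Well, M2}.
Min-cut edges: Well→P5 (2), Well→Ref (7), M2→Ref (6); capacity 2 + 7 + 6 = 15.
Cut capacity 17 exceeds the max flow 15, so it is not minimum.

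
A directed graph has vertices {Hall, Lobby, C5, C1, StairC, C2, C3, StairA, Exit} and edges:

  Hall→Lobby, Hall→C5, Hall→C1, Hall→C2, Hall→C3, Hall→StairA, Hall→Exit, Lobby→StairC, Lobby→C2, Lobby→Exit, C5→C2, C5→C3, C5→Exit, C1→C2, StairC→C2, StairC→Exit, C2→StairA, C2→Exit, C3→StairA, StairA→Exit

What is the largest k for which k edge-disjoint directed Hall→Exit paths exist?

Assign every edge capacity 1; by Menger, the answer equals the max flow.
Path Hall→Exit (+1); total 1.
Path Hall→Lobby→Exit (+1); total 2.
Path Hall→C5→Exit (+1); total 3.
Path Hall→C2→Exit (+1); total 4.
Path Hall→StairA→Exit (+1); total 5.
No residual Hall→Exit path; max flow = 5.
Certifying cut of size 5: {C2→Exit, Hall→C5, Hall→Exit, Hall→Lobby, StairA→Exit}.

5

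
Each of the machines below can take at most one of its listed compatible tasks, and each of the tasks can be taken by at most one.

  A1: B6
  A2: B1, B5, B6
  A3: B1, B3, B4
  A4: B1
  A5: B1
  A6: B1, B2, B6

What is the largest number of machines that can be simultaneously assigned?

Unit-capacity flow: source→left, listed edges, right→sink; max matching = max flow.
Augmenting path A1→B6 (+1); matched 1.
Augmenting path A2→B1 (+1); matched 2.
Augmenting path A3→B3 (+1); matched 3.
Augmenting path A6→B2 (+1); matched 4.
Augmenting path A4→B1→A2→B5 (+1); matched 5.
No augmenting path remains; maximum matching = 5.
König certificate: {A1, A2, A3, A6, B1} is a vertex cover of size 5 (every listed pair touches it), so no matching can be larger.

5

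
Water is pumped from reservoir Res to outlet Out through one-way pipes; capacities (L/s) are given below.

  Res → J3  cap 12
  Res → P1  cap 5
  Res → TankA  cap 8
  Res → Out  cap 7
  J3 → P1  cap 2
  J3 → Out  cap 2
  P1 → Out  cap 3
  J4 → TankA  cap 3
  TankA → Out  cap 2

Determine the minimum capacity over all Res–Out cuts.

Augment Res→Out: bottleneck 7, flow now 7.
Augment Res→J3→Out: bottleneck 2, flow now 9.
Augment Res→P1→Out: bottleneck 3, flow now 12.
Augment Res→TankA→Out: bottleneck 2, flow now 14.
No augmenting path remains; maximum flow = 14.
By max-flow min-cut, the minimum cut capacity equals the max flow.
In the residual graph, reachable from Res: {Res, J3, P1, TankA}.
Min-cut edges: Res→Out (7), J3→Out (2), P1→Out (3), TankA→Out (2); capacity 7 + 2 + 3 + 2 = 14.

14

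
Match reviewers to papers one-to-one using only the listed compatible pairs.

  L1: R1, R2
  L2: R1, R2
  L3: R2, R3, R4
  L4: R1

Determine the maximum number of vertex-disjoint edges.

Unit-capacity flow: source→left, listed edges, right→sink; max matching = max flow.
Augmenting path L1→R1 (+1); matched 1.
Augmenting path L2→R2 (+1); matched 2.
Augmenting path L3→R3 (+1); matched 3.
No augmenting path remains; maximum matching = 3.
König certificate: {L3, R1, R2} is a vertex cover of size 3 (every listed pair touches it), so no matching can be larger.

3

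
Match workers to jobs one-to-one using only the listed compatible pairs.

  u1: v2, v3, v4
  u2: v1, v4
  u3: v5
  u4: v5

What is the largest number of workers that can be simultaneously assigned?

3

Unit-capacity flow: source→left, listed edges, right→sink; max matching = max flow.
Augmenting path u1→v2 (+1); matched 1.
Augmenting path u2→v1 (+1); matched 2.
Augmenting path u3→v5 (+1); matched 3.
No augmenting path remains; maximum matching = 3.
König certificate: {u1, u2, v5} is a vertex cover of size 3 (every listed pair touches it), so no matching can be larger.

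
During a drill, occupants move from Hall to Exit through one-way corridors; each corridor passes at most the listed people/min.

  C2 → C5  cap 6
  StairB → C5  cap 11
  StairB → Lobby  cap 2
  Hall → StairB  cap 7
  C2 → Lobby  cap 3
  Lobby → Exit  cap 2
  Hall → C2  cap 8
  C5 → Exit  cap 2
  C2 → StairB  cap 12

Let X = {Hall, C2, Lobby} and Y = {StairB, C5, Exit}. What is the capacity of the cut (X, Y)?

27

Edges leaving {Hall, C2, Lobby}: Hall→StairB (7), C2→StairB (12), C2→C5 (6), Lobby→Exit (2).
Cut capacity = 7 + 12 + 6 + 2 = 27.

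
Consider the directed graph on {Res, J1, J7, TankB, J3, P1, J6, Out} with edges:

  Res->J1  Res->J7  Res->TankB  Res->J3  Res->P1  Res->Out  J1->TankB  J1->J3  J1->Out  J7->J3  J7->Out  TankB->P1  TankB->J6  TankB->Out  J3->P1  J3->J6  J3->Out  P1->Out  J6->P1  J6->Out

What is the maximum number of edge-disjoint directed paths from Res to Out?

6

Assign every edge capacity 1; by Menger, the answer equals the max flow.
Path Res→Out (+1); total 1.
Path Res→J1→Out (+1); total 2.
Path Res→J7→Out (+1); total 3.
Path Res→TankB→Out (+1); total 4.
Path Res→J3→Out (+1); total 5.
Path Res→P1→Out (+1); total 6.
No residual Res→Out path; max flow = 6.
Certifying cut of size 6: {Res→J1, Res→J3, Res→J7, Res→Out, Res→P1, Res→TankB}.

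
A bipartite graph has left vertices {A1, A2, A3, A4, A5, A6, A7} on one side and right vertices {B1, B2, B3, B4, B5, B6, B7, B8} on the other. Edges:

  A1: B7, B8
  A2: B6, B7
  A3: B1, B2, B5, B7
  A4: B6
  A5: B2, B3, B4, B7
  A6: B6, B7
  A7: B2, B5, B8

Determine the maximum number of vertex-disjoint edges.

Unit-capacity flow: source→left, listed edges, right→sink; max matching = max flow.
Augmenting path A1→B7 (+1); matched 1.
Augmenting path A2→B6 (+1); matched 2.
Augmenting path A3→B1 (+1); matched 3.
Augmenting path A5→B2 (+1); matched 4.
Augmenting path A7→B5 (+1); matched 5.
Augmenting path A6→B7→A1→B8 (+1); matched 6.
No augmenting path remains; maximum matching = 6.
König certificate: {A1, A3, A5, A7, B6, B7} is a vertex cover of size 6 (every listed pair touches it), so no matching can be larger.

6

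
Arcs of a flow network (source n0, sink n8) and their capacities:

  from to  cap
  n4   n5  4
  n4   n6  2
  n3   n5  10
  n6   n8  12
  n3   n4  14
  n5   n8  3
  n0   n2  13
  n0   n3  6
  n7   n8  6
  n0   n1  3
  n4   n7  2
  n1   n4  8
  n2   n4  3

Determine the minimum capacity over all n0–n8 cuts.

7

Augment n0→n3→n5→n8: bottleneck 3, flow now 3.
Augment n0→n1→n4→n6→n8: bottleneck 2, flow now 5.
Augment n0→n1→n4→n7→n8: bottleneck 1, flow now 6.
Augment n0→n2→n4→n7→n8: bottleneck 1, flow now 7.
No augmenting path remains; maximum flow = 7.
By max-flow min-cut, the minimum cut capacity equals the max flow.
In the residual graph, reachable from n0: {n0, n1, n2, n3, n4, n5}.
Min-cut edges: n4→n6 (2), n4→n7 (2), n5→n8 (3); capacity 2 + 2 + 3 = 7.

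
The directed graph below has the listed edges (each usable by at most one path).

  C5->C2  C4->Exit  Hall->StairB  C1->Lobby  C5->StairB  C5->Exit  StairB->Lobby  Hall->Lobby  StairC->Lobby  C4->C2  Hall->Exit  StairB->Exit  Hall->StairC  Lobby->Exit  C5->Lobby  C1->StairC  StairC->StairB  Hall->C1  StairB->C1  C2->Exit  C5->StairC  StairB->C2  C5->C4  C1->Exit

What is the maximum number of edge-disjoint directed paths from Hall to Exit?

Assign every edge capacity 1; by Menger, the answer equals the max flow.
Path Hall→Exit (+1); total 1.
Path Hall→StairB→Exit (+1); total 2.
Path Hall→C1→Exit (+1); total 3.
Path Hall→Lobby→Exit (+1); total 4.
Path Hall→StairC→StairB→C2→Exit (+1); total 5.
No residual Hall→Exit path; max flow = 5.
Certifying cut of size 5: {Hall→C1, Hall→Exit, Hall→Lobby, Hall→StairB, Hall→StairC}.

5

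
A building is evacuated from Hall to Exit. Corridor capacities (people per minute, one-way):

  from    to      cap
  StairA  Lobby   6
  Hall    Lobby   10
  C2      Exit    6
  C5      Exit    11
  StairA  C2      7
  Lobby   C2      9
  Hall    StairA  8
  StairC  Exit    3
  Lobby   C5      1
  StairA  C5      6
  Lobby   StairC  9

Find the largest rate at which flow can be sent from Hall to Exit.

Augment Hall→StairA→C2→Exit: bottleneck 6, flow now 6.
Augment Hall→StairA→C5→Exit: bottleneck 2, flow now 8.
Augment Hall→Lobby→C5→Exit: bottleneck 1, flow now 9.
Augment Hall→Lobby→StairC→Exit: bottleneck 3, flow now 12.
Augment Hall→Lobby→C2→StairA→C5→Exit: bottleneck 4, flow now 16. (uses reverse residual edge)
No augmenting path remains; maximum flow = 16.
In the residual graph, reachable from Hall: {Hall, StairA, Lobby, C2, StairC}.
Min-cut edges: StairA→C5 (6), Lobby→C5 (1), C2→Exit (6), StairC→Exit (3); capacity 6 + 1 + 6 + 3 = 16.
This cut is saturated, so no flow can exceed 16.

16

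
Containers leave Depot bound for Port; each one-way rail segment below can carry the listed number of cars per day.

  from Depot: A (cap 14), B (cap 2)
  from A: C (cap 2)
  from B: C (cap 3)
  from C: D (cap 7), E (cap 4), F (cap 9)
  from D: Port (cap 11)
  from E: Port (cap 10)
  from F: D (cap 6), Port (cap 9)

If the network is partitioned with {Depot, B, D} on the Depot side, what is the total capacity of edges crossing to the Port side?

28

Edges leaving {Depot, B, D}: Depot→A (14), B→C (3), D→Port (11).
Cut capacity = 14 + 3 + 11 = 28.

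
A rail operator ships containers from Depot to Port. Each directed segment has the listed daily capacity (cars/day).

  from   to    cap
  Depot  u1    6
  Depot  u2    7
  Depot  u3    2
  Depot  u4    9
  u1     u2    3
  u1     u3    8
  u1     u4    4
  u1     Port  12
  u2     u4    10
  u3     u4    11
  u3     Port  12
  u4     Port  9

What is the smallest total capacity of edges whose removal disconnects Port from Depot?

Augment Depot→u1→Port: bottleneck 6, flow now 6.
Augment Depot→u3→Port: bottleneck 2, flow now 8.
Augment Depot→u4→Port: bottleneck 9, flow now 17.
No augmenting path remains; maximum flow = 17.
By max-flow min-cut, the minimum cut capacity equals the max flow.
In the residual graph, reachable from Depot: {Depot, u2, u4}.
Min-cut edges: Depot→u1 (6), Depot→u3 (2), u4→Port (9); capacity 6 + 2 + 9 = 17.

17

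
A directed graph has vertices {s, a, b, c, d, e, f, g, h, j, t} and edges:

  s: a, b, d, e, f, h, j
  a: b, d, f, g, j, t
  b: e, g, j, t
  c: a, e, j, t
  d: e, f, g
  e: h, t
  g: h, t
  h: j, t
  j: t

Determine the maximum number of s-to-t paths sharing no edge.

6

Assign every edge capacity 1; by Menger, the answer equals the max flow.
Path s→a→t (+1); total 1.
Path s→b→t (+1); total 2.
Path s→e→t (+1); total 3.
Path s→h→t (+1); total 4.
Path s→j→t (+1); total 5.
Path s→d→g→t (+1); total 6.
No residual s→t path; max flow = 6.
Certifying cut of size 6: {s→a, s→b, s→d, s→e, s→h, s→j}.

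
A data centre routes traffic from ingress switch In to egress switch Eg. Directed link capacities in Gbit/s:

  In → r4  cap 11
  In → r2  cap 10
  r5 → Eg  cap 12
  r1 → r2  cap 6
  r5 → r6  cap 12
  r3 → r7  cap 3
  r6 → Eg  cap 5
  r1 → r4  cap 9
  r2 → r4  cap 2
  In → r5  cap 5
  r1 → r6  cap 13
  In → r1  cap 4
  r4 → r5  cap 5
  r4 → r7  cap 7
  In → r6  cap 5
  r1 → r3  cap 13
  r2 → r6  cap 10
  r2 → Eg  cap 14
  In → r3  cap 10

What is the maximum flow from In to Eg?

29

Augment In→r2→Eg: bottleneck 10, flow now 10.
Augment In→r5→Eg: bottleneck 5, flow now 15.
Augment In→r6→Eg: bottleneck 5, flow now 20.
Augment In→r1→r2→Eg: bottleneck 4, flow now 24.
Augment In→r4→r5→Eg: bottleneck 5, flow now 29.
No augmenting path remains; maximum flow = 29.
In the residual graph, reachable from In: {In, r3, r4, r7}.
Min-cut edges: In→r1 (4), In→r2 (10), In→r5 (5), In→r6 (5), r4→r5 (5); capacity 4 + 10 + 5 + 5 + 5 = 29.
This cut is saturated, so no flow can exceed 29.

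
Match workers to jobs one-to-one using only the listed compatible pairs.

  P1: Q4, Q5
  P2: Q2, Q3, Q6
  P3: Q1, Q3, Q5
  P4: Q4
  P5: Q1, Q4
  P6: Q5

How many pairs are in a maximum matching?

Unit-capacity flow: source→left, listed edges, right→sink; max matching = max flow.
Augmenting path P1→Q4 (+1); matched 1.
Augmenting path P2→Q2 (+1); matched 2.
Augmenting path P3→Q1 (+1); matched 3.
Augmenting path P6→Q5 (+1); matched 4.
Augmenting path P5→Q1→P3→Q3 (+1); matched 5.
No augmenting path remains; maximum matching = 5.
König certificate: {P2, P3, P5, Q4, Q5} is a vertex cover of size 5 (every listed pair touches it), so no matching can be larger.

5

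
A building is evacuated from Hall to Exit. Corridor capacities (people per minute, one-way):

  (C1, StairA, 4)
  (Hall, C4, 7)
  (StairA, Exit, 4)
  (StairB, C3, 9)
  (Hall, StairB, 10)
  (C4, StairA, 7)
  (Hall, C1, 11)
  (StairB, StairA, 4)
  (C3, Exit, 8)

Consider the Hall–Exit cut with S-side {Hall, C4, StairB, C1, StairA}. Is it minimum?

No — its capacity is 13, but the minimum cut has capacity 12.

Given cut capacity: 9 + 4 = 13.
Augment Hall→C4→StairA→Exit: bottleneck 4, flow now 4.
Augment Hall→StairB→C3→Exit: bottleneck 8, flow now 12.
No augmenting path remains; maximum flow = 12.
In the residual graph, reachable from Hall: {Hall, C4, StairB, C1, C3, StairA}.
Min-cut edges: C3→Exit (8), StairA→Exit (4); capacity 8 + 4 = 12.
Cut capacity 13 exceeds the max flow 12, so it is not minimum.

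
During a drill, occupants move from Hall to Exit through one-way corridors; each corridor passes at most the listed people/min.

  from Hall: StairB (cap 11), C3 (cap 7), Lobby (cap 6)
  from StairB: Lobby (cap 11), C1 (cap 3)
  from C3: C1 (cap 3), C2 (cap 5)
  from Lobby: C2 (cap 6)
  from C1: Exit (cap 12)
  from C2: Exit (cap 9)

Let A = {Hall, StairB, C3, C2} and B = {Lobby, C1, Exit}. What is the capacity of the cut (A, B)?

Edges leaving {Hall, StairB, C3, C2}: Hall→Lobby (6), StairB→Lobby (11), StairB→C1 (3), C3→C1 (3), C2→Exit (9).
Cut capacity = 6 + 11 + 3 + 3 + 9 = 32.

32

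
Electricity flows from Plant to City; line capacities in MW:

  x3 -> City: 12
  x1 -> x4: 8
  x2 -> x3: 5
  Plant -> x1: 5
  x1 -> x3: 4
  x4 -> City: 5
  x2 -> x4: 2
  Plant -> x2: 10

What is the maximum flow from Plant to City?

Augment Plant→x1→x3→City: bottleneck 4, flow now 4.
Augment Plant→x1→x4→City: bottleneck 1, flow now 5.
Augment Plant→x2→x3→City: bottleneck 5, flow now 10.
Augment Plant→x2→x4→City: bottleneck 2, flow now 12.
No augmenting path remains; maximum flow = 12.
In the residual graph, reachable from Plant: {Plant, x2}.
Min-cut edges: Plant→x1 (5), x2→x3 (5), x2→x4 (2); capacity 5 + 5 + 2 = 12.
This cut is saturated, so no flow can exceed 12.

12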